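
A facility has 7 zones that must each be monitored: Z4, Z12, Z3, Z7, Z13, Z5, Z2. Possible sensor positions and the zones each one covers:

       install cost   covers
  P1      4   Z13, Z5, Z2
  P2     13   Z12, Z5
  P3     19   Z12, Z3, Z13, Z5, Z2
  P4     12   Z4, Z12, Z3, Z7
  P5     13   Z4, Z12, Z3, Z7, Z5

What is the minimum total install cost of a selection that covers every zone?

16

P1, P4 cover every zone at install cost 4 + 12 = 16.
Any cover uses at least 2 sensor positions; among all covering selections none totals below 16.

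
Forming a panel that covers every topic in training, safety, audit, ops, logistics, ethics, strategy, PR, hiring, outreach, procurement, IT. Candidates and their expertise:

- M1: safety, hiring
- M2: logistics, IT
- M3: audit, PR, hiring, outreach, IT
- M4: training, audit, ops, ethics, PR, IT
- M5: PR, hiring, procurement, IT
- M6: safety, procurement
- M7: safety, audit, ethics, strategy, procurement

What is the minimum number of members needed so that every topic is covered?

M2, M3, M4, M7 together cover {training, safety, audit, ops, logistics, ethics, strategy, PR, hiring, outreach, procurement, IT} — every topic.
No 3 of the 7 members cover everything (all 35 triples fall short), so 4 is minimum.

4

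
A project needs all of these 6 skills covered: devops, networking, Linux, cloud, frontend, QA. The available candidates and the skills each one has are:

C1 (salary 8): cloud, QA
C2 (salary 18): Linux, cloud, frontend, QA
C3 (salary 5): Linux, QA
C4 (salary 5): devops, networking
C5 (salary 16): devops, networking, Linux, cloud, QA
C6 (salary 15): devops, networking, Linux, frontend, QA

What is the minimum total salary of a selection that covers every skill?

C1, C6 cover every skill at salary 8 + 15 = 23.
Any cover uses at least 2 candidates; among all covering selections none totals below 23.
Greedy by coverage-per-salary would pick C3, C4, C1, C6 for 33 — worse than the optimum 23.

23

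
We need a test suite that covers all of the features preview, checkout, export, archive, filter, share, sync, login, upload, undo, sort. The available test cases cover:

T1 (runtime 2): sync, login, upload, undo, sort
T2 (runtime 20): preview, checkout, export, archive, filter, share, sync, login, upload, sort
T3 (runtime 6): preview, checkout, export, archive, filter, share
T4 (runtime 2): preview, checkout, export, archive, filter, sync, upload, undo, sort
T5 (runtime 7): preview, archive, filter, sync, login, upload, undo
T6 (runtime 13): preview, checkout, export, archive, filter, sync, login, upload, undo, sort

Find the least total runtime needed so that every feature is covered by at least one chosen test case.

8

T1, T3 cover every feature at runtime 2 + 6 = 8.
Any cover uses at least 2 test cases; among all covering selections none totals below 8.
Greedy by coverage-per-runtime would pick T4, T1, T3 for 10 — worse than the optimum 8.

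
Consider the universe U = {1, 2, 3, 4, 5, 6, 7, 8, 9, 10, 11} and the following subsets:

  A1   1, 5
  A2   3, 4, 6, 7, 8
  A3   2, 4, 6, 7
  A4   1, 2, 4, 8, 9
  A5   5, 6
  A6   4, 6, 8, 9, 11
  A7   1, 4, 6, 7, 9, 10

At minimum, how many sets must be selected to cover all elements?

A1, A2, A3, A6, A7 together cover {1, 2, 3, 4, 5, 6, 7, 8, 9, 10, 11} — every element.
No 4 of the 7 sets cover everything (all 35 size-4 selections fall short), so 5 is minimum.

5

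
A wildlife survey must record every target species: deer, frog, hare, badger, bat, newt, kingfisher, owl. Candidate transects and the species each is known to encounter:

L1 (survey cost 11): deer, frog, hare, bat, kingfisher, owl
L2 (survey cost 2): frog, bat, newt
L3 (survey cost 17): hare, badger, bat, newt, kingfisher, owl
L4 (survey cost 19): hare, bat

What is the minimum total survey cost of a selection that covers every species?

L1, L3 cover every species at survey cost 11 + 17 = 28.
Any cover uses at least 2 transects; among all covering selections none totals below 28.
Greedy by coverage-per-survey cost would pick L2, L1, L3 for 30 — worse than the optimum 28.

28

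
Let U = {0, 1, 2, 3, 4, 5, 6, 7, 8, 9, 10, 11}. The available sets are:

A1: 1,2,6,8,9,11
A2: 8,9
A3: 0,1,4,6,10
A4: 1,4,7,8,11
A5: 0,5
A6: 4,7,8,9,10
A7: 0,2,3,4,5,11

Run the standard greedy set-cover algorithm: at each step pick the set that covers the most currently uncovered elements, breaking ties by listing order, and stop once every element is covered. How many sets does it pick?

Pick 1: A1 covers 6 new elements (1, 2, 6, 8, 9, 11).
Pick 2: A7 covers 4 new elements (0, 3, 4, 5).
Pick 3: A6 covers 2 new elements (7, 10).
Greedy uses 3 sets.

3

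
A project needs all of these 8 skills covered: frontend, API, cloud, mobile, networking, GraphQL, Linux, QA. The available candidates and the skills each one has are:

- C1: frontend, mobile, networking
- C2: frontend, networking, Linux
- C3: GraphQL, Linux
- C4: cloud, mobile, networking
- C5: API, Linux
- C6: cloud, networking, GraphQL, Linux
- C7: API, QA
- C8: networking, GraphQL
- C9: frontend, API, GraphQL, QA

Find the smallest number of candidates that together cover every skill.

C1, C6, C7 together cover {frontend, API, cloud, mobile, networking, GraphQL, Linux, QA} — every skill.
No 2 of the 9 candidates cover everything (all 36 pairs fall short), so 3 is minimum.

3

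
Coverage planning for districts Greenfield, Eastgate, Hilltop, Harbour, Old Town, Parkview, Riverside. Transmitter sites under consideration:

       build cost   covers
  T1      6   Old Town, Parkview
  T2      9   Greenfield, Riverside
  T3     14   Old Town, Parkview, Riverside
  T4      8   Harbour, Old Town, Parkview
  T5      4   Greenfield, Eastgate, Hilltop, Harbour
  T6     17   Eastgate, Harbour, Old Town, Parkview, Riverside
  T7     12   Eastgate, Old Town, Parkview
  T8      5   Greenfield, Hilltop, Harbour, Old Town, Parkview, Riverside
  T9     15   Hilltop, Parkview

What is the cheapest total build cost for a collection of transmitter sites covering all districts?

T5, T8 cover every district at build cost 4 + 5 = 9.
Any cover uses at least 2 transmitter sites; among all covering selections none totals below 9.

9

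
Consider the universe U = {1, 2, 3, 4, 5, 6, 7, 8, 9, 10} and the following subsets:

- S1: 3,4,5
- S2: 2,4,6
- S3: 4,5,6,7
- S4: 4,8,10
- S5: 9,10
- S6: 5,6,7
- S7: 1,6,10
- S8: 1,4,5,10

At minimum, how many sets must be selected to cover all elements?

6

S1, S2, S3, S4, S5, S7 together cover {1, 2, 3, 4, 5, 6, 7, 8, 9, 10} — every element.
No 5 of the 8 sets cover everything (all 56 size-5 selections fall short), so 6 is minimum.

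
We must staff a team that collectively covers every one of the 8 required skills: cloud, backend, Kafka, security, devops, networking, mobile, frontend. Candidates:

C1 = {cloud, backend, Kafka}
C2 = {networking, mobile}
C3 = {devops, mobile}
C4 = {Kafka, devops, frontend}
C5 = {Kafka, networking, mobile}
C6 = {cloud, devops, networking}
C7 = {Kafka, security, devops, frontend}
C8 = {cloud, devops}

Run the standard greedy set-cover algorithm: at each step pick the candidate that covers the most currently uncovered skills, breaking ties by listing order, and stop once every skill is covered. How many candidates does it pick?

3

Pick 1: C7 covers 4 new skills (Kafka, security, devops, frontend).
Pick 2: C1 covers 2 new skills (cloud, backend).
Pick 3: C2 covers 2 new skills (networking, mobile).
Greedy uses 3 candidates.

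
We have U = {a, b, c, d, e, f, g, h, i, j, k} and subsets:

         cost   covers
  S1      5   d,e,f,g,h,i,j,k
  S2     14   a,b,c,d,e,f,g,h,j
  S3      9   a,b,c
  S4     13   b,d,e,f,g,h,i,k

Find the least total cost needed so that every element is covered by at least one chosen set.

S1, S3 cover every element at cost 5 + 9 = 14.
Any cover uses at least 2 sets; among all covering selections none totals below 14.

14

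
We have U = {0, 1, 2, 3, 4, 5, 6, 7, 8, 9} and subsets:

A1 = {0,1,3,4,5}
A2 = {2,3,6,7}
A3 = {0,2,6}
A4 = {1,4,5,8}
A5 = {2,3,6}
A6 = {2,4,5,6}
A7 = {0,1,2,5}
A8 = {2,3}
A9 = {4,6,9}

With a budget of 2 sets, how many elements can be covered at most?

8

Choosing A1, A2 covers {0, 1, 2, 3, 4, 5, 6, 7} — 8 elements.
No choice of 2 sets does better; here 8, 9 are left uncovered.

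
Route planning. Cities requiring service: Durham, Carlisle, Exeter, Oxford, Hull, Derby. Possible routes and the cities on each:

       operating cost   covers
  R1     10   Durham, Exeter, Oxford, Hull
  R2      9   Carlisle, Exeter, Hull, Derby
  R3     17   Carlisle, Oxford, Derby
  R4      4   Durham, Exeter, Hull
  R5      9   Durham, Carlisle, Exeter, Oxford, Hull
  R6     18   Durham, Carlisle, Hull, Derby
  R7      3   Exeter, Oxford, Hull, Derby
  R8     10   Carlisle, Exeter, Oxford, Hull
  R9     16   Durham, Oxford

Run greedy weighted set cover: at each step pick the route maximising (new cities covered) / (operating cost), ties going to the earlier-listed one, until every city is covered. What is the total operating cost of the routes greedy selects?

Pick 1: R7 adds 4 new (Exeter, Oxford, Hull, Derby) at operating cost 3 (ratio 4/3).
Pick 2: R4 adds 1 new (Durham) at operating cost 4 (ratio 1/4).
Pick 3: R2 adds 1 new (Carlisle) at operating cost 9 (ratio 1/9).
Greedy total operating cost: 3 + 4 + 9 = 16. (The true optimum is 12, so greedy overshoots here.)

16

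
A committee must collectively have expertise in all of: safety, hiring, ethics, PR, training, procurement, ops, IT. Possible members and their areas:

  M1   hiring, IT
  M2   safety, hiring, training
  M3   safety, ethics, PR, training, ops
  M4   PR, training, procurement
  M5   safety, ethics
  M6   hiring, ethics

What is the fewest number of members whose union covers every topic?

3

M1, M3, M4 together cover {safety, hiring, ethics, PR, training, procurement, ops, IT} — every topic.
No 2 of the 6 members cover everything (all 15 pairs fall short), so 3 is minimum.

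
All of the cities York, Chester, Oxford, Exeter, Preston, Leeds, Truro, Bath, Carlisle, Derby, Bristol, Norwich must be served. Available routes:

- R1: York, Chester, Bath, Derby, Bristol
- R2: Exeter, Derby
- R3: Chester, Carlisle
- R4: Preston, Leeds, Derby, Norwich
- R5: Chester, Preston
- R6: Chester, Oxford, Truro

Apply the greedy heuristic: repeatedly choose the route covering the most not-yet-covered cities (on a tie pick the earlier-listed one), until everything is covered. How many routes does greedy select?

5

Pick 1: R1 covers 5 new cities (York, Chester, Bath, Derby, Bristol).
Pick 2: R4 covers 3 new cities (Preston, Leeds, Norwich).
Pick 3: R6 covers 2 new cities (Oxford, Truro).
Pick 4: R2 covers 1 new cities (Exeter).
Pick 5: R3 covers 1 new cities (Carlisle).
Greedy uses 5 routes.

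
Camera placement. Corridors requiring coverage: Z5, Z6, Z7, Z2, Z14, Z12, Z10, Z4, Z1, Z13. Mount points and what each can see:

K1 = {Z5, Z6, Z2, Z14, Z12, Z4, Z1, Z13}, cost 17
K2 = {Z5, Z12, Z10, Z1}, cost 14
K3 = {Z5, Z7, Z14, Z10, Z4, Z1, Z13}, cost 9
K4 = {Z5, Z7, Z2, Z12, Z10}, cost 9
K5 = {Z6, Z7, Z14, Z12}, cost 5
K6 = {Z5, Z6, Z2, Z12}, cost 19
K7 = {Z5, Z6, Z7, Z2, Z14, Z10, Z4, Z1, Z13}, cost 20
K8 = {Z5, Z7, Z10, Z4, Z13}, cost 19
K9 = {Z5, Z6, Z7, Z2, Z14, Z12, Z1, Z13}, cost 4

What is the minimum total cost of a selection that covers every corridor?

13

K3, K9 cover every corridor at cost 9 + 4 = 13.
Any cover uses at least 2 camera mounts; among all covering selections none totals below 13.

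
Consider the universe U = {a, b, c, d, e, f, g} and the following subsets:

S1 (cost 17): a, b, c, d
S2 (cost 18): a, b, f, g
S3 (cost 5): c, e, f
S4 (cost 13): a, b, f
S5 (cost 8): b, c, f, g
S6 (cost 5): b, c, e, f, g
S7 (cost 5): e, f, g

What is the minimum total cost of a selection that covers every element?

S1, S6 cover every element at cost 17 + 5 = 22.
Any cover uses at least 2 sets; among all covering selections none totals below 22.

22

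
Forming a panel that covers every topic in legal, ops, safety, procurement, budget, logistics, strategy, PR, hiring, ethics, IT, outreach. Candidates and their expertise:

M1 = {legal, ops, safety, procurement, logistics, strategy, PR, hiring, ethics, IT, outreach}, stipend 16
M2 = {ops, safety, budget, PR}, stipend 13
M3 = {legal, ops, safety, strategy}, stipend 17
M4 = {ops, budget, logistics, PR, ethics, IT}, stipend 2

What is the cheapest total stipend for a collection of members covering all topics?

18

M1, M4 cover every topic at stipend 16 + 2 = 18.
Any cover uses at least 2 members; among all covering selections none totals below 18.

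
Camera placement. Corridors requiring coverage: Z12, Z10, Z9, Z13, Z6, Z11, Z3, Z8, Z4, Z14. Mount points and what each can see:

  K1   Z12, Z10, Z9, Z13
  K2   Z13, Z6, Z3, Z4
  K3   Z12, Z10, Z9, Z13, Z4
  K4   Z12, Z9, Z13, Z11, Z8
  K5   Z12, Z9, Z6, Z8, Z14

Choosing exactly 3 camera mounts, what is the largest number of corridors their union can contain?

Choosing K1, K2, K4 covers {Z12, Z10, Z9, Z13, Z6, Z11, Z3, Z8, Z4} — 9 corridors.
No choice of 3 camera mounts does better; here Z14 is left uncovered.

9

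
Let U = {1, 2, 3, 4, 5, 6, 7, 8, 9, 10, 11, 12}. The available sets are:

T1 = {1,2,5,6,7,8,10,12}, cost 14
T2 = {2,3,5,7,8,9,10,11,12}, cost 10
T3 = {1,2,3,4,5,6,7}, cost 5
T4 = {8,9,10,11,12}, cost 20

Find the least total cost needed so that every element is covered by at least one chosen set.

15

T2, T3 cover every element at cost 10 + 5 = 15.
Any cover uses at least 2 sets; among all covering selections none totals below 15.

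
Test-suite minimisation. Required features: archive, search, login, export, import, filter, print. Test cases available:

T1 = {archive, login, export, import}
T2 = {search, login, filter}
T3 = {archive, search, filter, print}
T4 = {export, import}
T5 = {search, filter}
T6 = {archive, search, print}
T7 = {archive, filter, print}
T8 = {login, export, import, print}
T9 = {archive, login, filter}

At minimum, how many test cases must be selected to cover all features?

T1, T3 together cover {archive, search, login, export, import, filter, print} — every feature.
No single test case contains all 7 features, so 2 is optimal.

2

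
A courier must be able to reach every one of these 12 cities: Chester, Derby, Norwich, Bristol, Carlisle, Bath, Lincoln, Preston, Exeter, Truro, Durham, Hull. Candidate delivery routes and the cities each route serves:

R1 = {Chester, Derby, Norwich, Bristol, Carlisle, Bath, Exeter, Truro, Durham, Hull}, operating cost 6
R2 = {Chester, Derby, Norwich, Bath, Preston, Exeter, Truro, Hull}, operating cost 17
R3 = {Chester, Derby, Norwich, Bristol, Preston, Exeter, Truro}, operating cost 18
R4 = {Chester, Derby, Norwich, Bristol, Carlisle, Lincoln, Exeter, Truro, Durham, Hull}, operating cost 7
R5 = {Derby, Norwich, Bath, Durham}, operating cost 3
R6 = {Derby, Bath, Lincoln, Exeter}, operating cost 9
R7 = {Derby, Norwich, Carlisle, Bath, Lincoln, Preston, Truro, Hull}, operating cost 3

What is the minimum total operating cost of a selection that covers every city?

9

R1, R7 cover every city at operating cost 6 + 3 = 9.
Any cover uses at least 2 routes; among all covering selections none totals below 9.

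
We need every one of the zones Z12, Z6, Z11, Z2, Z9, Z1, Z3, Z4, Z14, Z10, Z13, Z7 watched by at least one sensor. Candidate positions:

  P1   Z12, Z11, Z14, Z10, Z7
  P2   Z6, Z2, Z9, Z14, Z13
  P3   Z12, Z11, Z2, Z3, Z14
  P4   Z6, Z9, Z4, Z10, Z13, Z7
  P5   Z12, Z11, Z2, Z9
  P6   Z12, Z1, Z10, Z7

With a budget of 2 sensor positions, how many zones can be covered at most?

Choosing P3, P4 covers {Z12, Z6, Z11, Z2, Z9, Z3, Z4, Z14, Z10, Z13, Z7} — 11 zones.
No choice of 2 sensor positions does better; here Z1 is left uncovered.

11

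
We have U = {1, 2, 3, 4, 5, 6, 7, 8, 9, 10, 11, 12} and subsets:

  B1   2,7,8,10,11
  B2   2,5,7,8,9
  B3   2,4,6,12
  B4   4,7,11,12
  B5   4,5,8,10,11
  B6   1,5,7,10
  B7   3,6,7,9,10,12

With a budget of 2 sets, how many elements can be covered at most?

Choosing B5, B7 covers {3, 4, 5, 6, 7, 8, 9, 10, 11, 12} — 10 elements.
No choice of 2 sets does better; here 1, 2 are left uncovered.

10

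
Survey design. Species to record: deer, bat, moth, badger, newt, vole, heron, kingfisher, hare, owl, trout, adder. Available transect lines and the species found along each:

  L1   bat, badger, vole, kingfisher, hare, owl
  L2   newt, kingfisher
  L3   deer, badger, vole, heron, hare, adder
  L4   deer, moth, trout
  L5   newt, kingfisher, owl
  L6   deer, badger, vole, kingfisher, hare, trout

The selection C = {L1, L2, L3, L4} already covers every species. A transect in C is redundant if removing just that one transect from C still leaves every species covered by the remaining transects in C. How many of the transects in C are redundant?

0

Drop L1: bat, owl uncovered — not redundant.
Drop L2: newt uncovered — not redundant.
Drop L3: heron, adder uncovered — not redundant.
Drop L4: moth, trout uncovered — not redundant.
None of the transects in C is redundant.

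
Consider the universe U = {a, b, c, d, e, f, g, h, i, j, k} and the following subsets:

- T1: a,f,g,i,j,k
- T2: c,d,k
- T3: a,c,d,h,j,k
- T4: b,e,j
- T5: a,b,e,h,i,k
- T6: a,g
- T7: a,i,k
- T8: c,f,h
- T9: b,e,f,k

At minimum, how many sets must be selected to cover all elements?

T1, T2, T5 together cover {a, b, c, d, e, f, g, h, i, j, k} — every element.
No 2 of the 9 sets cover everything (all 36 pairs fall short), so 3 is minimum.

3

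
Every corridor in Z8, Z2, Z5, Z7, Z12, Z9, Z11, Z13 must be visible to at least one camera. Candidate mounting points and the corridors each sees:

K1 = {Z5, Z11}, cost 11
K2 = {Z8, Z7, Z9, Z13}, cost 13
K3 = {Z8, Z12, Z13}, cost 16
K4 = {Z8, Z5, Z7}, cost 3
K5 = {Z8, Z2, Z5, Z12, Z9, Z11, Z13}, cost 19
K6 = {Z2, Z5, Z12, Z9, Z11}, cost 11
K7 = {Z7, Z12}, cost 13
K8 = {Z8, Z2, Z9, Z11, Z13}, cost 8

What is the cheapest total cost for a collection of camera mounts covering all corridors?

K4, K5 cover every corridor at cost 3 + 19 = 22.
Any cover uses at least 2 camera mounts; among all covering selections none totals below 22.

22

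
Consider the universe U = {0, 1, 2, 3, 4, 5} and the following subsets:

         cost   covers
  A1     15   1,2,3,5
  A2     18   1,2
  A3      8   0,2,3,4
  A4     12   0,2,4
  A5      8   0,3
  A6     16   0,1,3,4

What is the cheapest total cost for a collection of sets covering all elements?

A1, A3 cover every element at cost 15 + 8 = 23.
Any cover uses at least 2 sets; among all covering selections none totals below 23.

23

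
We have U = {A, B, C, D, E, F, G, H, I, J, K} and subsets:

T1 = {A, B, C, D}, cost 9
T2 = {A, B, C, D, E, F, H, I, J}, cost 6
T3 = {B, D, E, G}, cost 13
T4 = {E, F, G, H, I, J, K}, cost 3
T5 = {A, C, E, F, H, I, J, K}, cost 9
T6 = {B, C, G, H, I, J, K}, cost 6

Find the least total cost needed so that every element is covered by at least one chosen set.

9

T2, T4 cover every element at cost 6 + 3 = 9.
Any cover uses at least 2 sets; among all covering selections none totals below 9.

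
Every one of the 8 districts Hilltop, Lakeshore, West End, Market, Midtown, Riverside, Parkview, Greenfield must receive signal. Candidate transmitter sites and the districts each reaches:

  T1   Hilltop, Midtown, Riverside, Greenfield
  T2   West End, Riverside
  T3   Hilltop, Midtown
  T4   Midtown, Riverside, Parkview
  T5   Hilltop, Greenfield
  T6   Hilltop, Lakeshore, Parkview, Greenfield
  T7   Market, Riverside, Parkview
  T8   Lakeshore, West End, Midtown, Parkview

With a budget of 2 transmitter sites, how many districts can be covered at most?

7

Choosing T1, T8 covers {Hilltop, Lakeshore, West End, Midtown, Riverside, Parkview, Greenfield} — 7 districts.
No choice of 2 transmitter sites does better; here Market is left uncovered.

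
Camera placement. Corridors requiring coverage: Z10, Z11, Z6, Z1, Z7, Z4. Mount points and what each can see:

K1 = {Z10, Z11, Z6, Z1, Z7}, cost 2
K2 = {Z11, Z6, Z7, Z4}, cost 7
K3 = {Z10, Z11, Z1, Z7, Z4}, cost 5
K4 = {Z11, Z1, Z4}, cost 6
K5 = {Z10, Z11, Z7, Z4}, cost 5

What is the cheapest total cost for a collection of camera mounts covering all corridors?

7

K1, K3 cover every corridor at cost 2 + 5 = 7.
Any cover uses at least 2 camera mounts; among all covering selections none totals below 7.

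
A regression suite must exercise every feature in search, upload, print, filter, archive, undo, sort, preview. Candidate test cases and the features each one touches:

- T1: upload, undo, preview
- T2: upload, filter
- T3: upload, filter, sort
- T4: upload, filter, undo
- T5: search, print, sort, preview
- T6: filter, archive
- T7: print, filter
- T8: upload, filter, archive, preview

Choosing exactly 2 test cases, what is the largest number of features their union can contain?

7

Choosing T4, T5 covers {search, upload, print, filter, undo, sort, preview} — 7 features.
No choice of 2 test cases does better; here archive is left uncovered.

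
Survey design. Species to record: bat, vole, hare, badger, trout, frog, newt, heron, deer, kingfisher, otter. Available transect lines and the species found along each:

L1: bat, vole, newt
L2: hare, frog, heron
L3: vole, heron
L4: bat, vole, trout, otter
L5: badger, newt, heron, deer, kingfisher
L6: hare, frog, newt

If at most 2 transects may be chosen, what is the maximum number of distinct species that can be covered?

Choosing L4, L5 covers {bat, vole, badger, trout, newt, heron, deer, kingfisher, otter} — 9 species.
No choice of 2 transects does better; here hare, frog are left uncovered.

9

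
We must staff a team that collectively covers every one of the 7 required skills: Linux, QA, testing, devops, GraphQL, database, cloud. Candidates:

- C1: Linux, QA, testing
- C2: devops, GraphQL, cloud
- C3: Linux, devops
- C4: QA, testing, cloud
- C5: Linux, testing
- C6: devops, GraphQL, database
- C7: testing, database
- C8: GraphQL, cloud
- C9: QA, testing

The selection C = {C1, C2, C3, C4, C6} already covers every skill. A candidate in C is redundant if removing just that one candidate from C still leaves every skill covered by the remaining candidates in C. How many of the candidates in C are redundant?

4

Drop C1: the rest still cover every skill — redundant.
Drop C2: the rest still cover every skill — redundant.
Drop C3: the rest still cover every skill — redundant.
Drop C4: the rest still cover every skill — redundant.
Drop C6: database uncovered — not redundant.
4 redundant: C1, C2, C3, C4.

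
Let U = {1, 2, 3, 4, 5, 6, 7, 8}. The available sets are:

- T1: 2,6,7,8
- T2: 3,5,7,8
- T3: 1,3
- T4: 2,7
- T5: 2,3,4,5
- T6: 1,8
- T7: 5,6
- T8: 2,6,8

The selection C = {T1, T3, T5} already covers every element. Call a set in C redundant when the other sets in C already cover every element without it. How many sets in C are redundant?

0

Drop T1: 6, 7, 8 uncovered — not redundant.
Drop T3: 1 uncovered — not redundant.
Drop T5: 4, 5 uncovered — not redundant.
None of the sets in C is redundant.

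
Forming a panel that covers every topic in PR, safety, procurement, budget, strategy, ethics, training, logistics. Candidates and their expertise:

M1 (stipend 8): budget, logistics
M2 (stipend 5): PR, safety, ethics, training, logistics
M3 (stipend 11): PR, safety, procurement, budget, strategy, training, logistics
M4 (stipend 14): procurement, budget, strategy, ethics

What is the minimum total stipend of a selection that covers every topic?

16

M2, M3 cover every topic at stipend 5 + 11 = 16.
Any cover uses at least 2 members; among all covering selections none totals below 16.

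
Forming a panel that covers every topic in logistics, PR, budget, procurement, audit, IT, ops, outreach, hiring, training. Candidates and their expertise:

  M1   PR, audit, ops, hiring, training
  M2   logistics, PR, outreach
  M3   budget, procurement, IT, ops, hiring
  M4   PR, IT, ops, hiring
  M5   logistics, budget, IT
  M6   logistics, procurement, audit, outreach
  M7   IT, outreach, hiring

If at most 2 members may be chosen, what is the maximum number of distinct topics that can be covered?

8

Choosing M1, M3 covers {PR, budget, procurement, audit, IT, ops, hiring, training} — 8 topics.
No choice of 2 members does better; here logistics, outreach are left uncovered.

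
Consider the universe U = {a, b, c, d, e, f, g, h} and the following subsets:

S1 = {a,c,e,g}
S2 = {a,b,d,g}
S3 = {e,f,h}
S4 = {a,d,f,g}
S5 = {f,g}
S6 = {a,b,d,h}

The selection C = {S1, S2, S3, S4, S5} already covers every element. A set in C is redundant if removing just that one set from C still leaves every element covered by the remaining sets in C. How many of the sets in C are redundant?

2

Drop S1: c uncovered — not redundant.
Drop S2: b uncovered — not redundant.
Drop S3: h uncovered — not redundant.
Drop S4: the rest still cover every element — redundant.
Drop S5: the rest still cover every element — redundant.
2 redundant: S4, S5.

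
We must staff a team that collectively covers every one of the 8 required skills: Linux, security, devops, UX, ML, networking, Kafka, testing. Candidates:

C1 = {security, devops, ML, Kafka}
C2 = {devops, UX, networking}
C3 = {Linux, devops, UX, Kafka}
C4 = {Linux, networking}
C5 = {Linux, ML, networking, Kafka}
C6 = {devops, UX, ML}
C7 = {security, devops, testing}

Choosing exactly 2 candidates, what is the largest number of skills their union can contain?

Choosing C5, C7 covers {Linux, security, devops, ML, networking, Kafka, testing} — 7 skills.
No choice of 2 candidates does better; here UX is left uncovered.

7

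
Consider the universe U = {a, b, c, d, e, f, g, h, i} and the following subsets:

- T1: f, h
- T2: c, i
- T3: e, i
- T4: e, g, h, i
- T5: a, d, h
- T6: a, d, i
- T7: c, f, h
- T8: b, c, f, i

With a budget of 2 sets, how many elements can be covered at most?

Choosing T4, T8 covers {b, c, e, f, g, h, i} — 7 elements.
No choice of 2 sets does better; here a, d are left uncovered.

7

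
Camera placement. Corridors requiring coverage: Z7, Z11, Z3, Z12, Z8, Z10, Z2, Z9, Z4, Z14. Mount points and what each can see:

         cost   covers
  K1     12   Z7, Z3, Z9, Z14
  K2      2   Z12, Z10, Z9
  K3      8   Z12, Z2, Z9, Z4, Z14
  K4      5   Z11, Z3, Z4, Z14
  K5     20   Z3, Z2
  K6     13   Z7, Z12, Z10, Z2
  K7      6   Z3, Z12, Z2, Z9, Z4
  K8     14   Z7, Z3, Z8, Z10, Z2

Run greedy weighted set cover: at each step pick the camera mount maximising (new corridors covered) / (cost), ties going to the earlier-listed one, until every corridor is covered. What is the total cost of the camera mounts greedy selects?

Pick 1: K2 adds 3 new (Z12, Z10, Z9) at cost 2 (ratio 3/2).
Pick 2: K4 adds 4 new (Z11, Z3, Z4, Z14) at cost 5 (ratio 4/5).
Pick 3: K8 adds 3 new (Z7, Z8, Z2) at cost 14 (ratio 3/14).
Greedy total cost: 2 + 5 + 14 = 21.

21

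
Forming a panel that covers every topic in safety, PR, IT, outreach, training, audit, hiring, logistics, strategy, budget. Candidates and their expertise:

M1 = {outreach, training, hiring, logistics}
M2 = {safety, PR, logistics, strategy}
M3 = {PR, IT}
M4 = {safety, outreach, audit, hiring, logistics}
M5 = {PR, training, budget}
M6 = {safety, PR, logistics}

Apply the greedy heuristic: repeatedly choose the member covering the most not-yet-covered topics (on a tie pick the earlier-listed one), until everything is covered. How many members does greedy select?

Pick 1: M4 covers 5 new topics (safety, outreach, audit, hiring, logistics).
Pick 2: M5 covers 3 new topics (PR, training, budget).
Pick 3: M2 covers 1 new topics (strategy).
Pick 4: M3 covers 1 new topics (IT).
Greedy uses 4 members.

4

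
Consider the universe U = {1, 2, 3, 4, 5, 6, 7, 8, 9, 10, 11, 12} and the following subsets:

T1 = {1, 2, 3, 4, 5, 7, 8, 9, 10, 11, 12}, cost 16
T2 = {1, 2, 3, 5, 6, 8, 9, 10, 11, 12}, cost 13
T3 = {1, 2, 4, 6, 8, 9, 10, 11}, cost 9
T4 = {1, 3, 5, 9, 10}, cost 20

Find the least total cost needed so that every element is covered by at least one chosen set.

T1, T3 cover every element at cost 16 + 9 = 25.
Any cover uses at least 2 sets; among all covering selections none totals below 25.

25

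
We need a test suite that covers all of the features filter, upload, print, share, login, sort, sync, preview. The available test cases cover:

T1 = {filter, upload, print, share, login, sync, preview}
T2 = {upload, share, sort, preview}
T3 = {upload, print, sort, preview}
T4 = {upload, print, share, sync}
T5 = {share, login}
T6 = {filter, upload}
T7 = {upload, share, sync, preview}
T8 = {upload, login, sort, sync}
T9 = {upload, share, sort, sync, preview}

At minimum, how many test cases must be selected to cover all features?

2

T1, T2 together cover {filter, upload, print, share, login, sort, sync, preview} — every feature.
No single test case contains all 8 features, so 2 is optimal.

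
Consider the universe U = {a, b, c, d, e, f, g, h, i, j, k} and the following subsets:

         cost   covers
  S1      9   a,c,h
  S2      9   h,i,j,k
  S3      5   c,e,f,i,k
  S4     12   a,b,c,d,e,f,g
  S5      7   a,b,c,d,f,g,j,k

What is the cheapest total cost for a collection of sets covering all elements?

21

S2, S4 cover every element at cost 9 + 12 = 21.
Any cover uses at least 2 sets; among all covering selections none totals below 21.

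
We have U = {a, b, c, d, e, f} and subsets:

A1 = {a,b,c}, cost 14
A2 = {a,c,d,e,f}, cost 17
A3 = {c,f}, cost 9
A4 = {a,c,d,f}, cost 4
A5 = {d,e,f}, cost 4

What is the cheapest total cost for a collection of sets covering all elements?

18

A1, A5 cover every element at cost 14 + 4 = 18.
Any cover uses at least 2 sets; among all covering selections none totals below 18.
Greedy by coverage-per-cost would pick A4, A5, A1 for 22 — worse than the optimum 18.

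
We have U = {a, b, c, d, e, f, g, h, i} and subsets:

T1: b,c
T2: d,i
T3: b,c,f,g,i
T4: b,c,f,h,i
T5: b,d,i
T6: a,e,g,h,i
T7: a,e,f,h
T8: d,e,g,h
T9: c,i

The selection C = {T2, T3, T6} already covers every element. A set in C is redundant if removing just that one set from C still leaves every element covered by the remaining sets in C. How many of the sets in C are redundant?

0

Drop T2: d uncovered — not redundant.
Drop T3: b, c, f uncovered — not redundant.
Drop T6: a, e, h uncovered — not redundant.
None of the sets in C is redundant.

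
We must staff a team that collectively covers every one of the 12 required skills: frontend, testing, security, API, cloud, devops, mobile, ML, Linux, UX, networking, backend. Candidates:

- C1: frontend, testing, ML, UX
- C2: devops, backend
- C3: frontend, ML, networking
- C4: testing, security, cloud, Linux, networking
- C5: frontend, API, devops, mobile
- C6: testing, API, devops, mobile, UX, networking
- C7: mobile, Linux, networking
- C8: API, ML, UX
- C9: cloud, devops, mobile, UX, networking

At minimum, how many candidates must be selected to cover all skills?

4

C1, C2, C4, C5 together cover {frontend, testing, security, API, cloud, devops, mobile, ML, Linux, UX, networking, backend} — every skill.
No 3 of the 9 candidates cover everything (all 84 triples fall short), so 4 is minimum.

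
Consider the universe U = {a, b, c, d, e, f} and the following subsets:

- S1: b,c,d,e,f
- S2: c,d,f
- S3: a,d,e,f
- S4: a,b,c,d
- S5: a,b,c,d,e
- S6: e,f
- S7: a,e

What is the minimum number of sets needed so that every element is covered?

2

S1, S3 together cover {a, b, c, d, e, f} — every element.
No single set contains all 6 elements, so 2 is optimal.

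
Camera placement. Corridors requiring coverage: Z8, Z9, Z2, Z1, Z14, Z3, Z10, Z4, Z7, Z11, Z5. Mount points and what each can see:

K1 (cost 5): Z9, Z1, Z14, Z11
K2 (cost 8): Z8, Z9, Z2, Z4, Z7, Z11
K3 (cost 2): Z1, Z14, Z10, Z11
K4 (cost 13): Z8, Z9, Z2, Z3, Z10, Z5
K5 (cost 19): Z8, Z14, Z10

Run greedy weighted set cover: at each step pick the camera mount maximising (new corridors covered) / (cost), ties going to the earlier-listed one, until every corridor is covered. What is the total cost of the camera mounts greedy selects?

Pick 1: K3 adds 4 new (Z1, Z14, Z10, Z11) at cost 2 (ratio 4/2).
Pick 2: K2 adds 5 new (Z8, Z9, Z2, Z4, Z7) at cost 8 (ratio 5/8).
Pick 3: K4 adds 2 new (Z3, Z5) at cost 13 (ratio 2/13).
Greedy total cost: 2 + 8 + 13 = 23.

23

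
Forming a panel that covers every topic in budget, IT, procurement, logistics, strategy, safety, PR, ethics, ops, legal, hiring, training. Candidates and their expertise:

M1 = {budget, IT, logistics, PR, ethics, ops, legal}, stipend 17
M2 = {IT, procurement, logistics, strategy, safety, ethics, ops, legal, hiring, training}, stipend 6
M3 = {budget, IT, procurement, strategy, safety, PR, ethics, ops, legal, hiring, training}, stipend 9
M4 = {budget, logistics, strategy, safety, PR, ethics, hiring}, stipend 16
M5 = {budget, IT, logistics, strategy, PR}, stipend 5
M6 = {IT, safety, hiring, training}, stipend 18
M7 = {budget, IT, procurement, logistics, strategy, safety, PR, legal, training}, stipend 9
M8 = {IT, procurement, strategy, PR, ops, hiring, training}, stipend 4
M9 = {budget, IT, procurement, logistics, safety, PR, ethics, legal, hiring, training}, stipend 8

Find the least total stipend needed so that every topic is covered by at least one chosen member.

M2, M5 cover every topic at stipend 6 + 5 = 11.
Any cover uses at least 2 members; among all covering selections none totals below 11.

11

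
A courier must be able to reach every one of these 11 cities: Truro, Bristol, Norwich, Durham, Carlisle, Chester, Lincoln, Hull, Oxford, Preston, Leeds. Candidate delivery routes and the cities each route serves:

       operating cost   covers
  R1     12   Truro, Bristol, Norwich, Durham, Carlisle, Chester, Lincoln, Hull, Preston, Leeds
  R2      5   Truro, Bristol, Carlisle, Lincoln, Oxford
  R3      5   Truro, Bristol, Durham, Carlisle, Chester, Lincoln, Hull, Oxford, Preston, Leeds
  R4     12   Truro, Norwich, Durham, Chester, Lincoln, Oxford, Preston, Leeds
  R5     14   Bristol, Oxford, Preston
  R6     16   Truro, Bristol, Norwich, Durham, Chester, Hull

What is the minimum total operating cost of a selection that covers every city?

R1, R2 cover every city at operating cost 12 + 5 = 17.
Any cover uses at least 2 routes; among all covering selections none totals below 17.

17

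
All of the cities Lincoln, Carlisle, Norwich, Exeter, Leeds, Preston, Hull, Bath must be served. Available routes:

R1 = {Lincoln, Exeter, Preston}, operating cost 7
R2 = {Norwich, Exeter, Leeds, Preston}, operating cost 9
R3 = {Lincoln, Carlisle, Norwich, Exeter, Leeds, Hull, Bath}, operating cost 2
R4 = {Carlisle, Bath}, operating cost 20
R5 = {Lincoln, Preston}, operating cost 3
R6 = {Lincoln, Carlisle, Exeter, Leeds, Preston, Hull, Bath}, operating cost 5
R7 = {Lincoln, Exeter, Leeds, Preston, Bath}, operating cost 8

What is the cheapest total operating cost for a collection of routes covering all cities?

5

R3, R5 cover every city at operating cost 2 + 3 = 5.
Any cover uses at least 2 routes; among all covering selections none totals below 5.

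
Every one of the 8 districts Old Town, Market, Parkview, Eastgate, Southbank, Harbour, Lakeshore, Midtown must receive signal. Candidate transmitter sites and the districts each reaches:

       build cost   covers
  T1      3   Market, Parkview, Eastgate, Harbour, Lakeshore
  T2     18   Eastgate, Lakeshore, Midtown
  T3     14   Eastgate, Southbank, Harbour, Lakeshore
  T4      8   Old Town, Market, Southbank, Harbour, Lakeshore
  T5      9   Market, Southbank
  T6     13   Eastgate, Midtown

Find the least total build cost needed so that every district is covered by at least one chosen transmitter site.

T1, T4, T6 cover every district at build cost 3 + 8 + 13 = 24.
Any cover uses at least 3 transmitter sites; among all covering selections none totals below 24.

24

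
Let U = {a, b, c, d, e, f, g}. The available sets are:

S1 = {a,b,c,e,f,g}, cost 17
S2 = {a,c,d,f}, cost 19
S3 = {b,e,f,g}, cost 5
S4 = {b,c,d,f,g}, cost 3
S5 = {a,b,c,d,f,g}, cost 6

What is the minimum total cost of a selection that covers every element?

11

S3, S5 cover every element at cost 5 + 6 = 11.
Any cover uses at least 2 sets; among all covering selections none totals below 11.
Greedy by coverage-per-cost would pick S4, S3, S5 for 14 — worse than the optimum 11.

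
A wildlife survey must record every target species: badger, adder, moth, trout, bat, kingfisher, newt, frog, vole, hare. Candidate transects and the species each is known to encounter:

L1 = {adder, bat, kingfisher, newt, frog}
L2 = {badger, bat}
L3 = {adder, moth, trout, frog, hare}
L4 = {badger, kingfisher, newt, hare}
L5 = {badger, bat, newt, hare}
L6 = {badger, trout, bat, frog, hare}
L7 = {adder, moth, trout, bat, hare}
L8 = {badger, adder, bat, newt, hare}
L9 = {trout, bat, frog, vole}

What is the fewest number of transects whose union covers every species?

3

L3, L4, L9 together cover {badger, adder, moth, trout, bat, kingfisher, newt, frog, vole, hare} — every species.
No 2 of the 9 transects cover everything (all 36 pairs fall short), so 3 is minimum.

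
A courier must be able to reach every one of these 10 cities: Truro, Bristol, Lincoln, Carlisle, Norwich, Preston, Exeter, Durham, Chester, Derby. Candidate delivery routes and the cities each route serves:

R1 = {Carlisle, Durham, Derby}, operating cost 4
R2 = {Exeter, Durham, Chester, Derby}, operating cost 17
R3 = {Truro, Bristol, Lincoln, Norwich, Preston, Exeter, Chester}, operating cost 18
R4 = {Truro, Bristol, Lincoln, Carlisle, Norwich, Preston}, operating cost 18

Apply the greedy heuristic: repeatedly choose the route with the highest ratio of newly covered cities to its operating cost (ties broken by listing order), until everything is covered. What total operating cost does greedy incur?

22

Pick 1: R1 adds 3 new (Carlisle, Durham, Derby) at operating cost 4 (ratio 3/4).
Pick 2: R3 adds 7 new (Truro, Bristol, Lincoln, Norwich, Preston, Exeter, Chester) at operating cost 18 (ratio 7/18).
Greedy total operating cost: 4 + 18 = 22.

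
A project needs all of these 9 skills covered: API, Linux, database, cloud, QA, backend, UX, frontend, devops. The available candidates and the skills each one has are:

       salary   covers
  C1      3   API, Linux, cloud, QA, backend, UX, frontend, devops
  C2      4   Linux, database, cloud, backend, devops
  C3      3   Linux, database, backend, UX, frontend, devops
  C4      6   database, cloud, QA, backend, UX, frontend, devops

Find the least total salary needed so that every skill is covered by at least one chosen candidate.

C1, C3 cover every skill at salary 3 + 3 = 6.
Any cover uses at least 2 candidates; among all covering selections none totals below 6.

6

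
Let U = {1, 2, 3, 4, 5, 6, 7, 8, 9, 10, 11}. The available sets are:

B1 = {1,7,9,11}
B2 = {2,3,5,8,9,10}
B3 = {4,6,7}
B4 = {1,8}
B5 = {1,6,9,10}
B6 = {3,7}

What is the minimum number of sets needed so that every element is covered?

3

B1, B2, B3 together cover {1, 2, 3, 4, 5, 6, 7, 8, 9, 10, 11} — every element.
No 2 of the 6 sets cover everything (all 15 pairs fall short), so 3 is minimum.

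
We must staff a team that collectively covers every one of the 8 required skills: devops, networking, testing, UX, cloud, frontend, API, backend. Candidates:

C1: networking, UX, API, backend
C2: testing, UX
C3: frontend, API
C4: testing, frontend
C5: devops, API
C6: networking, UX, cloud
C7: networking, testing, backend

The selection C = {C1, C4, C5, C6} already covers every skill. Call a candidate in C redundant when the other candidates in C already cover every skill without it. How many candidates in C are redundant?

Drop C1: backend uncovered — not redundant.
Drop C4: testing, frontend uncovered — not redundant.
Drop C5: devops uncovered — not redundant.
Drop C6: cloud uncovered — not redundant.
None of the candidates in C is redundant.

0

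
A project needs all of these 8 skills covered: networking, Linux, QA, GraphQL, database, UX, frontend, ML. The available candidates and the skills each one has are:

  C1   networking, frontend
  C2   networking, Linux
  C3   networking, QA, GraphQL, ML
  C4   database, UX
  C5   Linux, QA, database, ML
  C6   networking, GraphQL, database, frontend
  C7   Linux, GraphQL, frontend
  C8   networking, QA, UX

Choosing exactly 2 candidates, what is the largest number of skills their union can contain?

Choosing C5, C6 covers {networking, Linux, QA, GraphQL, database, frontend, ML} — 7 skills.
No choice of 2 candidates does better; here UX is left uncovered.

7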